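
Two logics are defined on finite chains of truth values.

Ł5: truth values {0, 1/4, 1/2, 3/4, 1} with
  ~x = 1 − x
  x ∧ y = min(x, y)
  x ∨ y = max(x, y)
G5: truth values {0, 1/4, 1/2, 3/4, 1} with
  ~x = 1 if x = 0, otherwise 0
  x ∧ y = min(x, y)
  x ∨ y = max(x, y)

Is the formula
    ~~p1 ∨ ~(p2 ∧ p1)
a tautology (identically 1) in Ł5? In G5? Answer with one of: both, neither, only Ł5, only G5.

In Ł5: at p1 = 1/4, p2 = 1/4 the value is 3/4 — not a tautology.
In G5: every assignment gives 1 — tautology.

only G5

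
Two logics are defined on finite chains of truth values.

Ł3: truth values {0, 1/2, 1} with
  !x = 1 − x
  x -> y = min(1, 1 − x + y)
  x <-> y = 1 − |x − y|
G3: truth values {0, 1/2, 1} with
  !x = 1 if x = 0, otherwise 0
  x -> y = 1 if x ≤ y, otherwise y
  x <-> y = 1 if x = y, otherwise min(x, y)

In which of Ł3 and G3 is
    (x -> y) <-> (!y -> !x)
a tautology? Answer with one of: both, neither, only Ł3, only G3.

In Ł3: every assignment gives 1 — tautology.
In G3: at x = 1, y = 1/2 the value is 1/2 — not a tautology.

only Ł3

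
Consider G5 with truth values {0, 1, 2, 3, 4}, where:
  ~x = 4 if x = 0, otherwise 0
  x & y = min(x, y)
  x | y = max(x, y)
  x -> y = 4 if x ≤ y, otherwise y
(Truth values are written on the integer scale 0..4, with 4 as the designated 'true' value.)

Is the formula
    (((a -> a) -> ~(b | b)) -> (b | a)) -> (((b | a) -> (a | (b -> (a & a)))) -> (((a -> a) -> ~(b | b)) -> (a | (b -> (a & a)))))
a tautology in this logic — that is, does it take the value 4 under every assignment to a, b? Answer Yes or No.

Yes

At a = 4, b = 2, for instance:
a -> a = 4 -> 4 = 4
b | b = 2 | 2 = 2
~(b | b) = ~2 = 0
(a -> a) -> ~(b | b) = 4 -> 0 = 0
b | a = 2 | 4 = 4
((a -> a) -> ~(b | b)) -> (b | a) = 0 -> 4 = 4
a & a = 4 & 4 = 4
b -> (a & a) = 2 -> 4 = 4
a | (b -> (a & a)) = 4 | 4 = 4
(b | a) -> (a | (b -> (a & a))) = 4 -> 4 = 4
((a -> a) -> ~(b | b)) -> (a | (b -> (a & a))) = 0 -> 4 = 4
((b | a) -> (a | (b -> (a & a)))) -> (((a -> a) -> ~(b | b)) -> (a | (b -> (a & a)))) = 4 -> 4 = 4
(((a -> a) -> ~(b | b)) -> (b | a)) -> (((b | a) -> (a | (b -> (a & a)))) -> (((a -> a) -> ~(b | b)) -> (a | (b -> (a & a))))) = 4 -> 4 = 4
and checking the remaining 24 assignments likewise gives ≥ 4 in every case.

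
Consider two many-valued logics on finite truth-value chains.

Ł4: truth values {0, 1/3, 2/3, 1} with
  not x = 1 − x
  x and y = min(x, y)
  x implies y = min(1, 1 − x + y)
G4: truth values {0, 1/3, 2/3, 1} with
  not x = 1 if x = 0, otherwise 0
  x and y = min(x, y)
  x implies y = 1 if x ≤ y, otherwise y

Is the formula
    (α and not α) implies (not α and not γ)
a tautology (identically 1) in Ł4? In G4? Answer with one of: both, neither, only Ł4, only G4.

only G4

In Ł4: at α = 1/3, γ = 1 the value is 2/3 — not a tautology.
In G4: every assignment gives 1 — tautology.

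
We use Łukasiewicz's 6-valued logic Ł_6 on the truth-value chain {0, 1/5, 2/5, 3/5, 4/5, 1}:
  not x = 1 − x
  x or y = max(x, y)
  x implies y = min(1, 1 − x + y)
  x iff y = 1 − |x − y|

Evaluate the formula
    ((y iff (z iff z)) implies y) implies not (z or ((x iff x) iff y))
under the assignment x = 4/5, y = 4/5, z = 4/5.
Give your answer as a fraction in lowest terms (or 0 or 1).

z iff z = 4/5 iff 4/5 = 1
y iff (z iff z) = 4/5 iff 1 = 4/5
(y iff (z iff z)) implies y = 4/5 implies 4/5 = 1
x iff x = 4/5 iff 4/5 = 1
(x iff x) iff y = 1 iff 4/5 = 4/5
z or ((x iff x) iff y) = 4/5 or 4/5 = 4/5
not (z or ((x iff x) iff y)) = not 4/5 = 1/5
((y iff (z iff z)) implies y) implies not (z or ((x iff x) iff y)) = 1 implies 1/5 = 1/5

1/5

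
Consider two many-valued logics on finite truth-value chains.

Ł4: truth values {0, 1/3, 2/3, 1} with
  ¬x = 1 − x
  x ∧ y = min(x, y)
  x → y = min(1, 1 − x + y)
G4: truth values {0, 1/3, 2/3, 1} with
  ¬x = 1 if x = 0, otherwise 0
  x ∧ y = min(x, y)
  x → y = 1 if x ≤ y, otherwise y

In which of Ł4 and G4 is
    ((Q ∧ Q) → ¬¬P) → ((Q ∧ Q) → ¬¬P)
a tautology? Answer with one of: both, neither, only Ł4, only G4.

In Ł4: every assignment gives 1 — tautology.
In G4: every assignment gives 1 — tautology.

both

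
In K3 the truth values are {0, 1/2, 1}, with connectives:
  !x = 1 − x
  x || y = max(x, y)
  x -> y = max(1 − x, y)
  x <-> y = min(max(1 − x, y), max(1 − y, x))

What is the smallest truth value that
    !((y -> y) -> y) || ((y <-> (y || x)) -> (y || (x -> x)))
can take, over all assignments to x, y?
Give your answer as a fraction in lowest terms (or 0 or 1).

1/2

Take x = 1/2, y = 1/2:
y -> y = 1/2 -> 1/2 = 1/2
(y -> y) -> y = 1/2 -> 1/2 = 1/2
!((y -> y) -> y) = !1/2 = 1/2
y || x = 1/2 || 1/2 = 1/2
y <-> (y || x) = 1/2 <-> 1/2 = 1/2
x -> x = 1/2 -> 1/2 = 1/2
y || (x -> x) = 1/2 || 1/2 = 1/2
(y <-> (y || x)) -> (y || (x -> x)) = 1/2 -> 1/2 = 1/2
!((y -> y) -> y) || ((y <-> (y || x)) -> (y || (x -> x))) = 1/2 || 1/2 = 1/2
No assignment yields a value below 1/2, so this is the minimum.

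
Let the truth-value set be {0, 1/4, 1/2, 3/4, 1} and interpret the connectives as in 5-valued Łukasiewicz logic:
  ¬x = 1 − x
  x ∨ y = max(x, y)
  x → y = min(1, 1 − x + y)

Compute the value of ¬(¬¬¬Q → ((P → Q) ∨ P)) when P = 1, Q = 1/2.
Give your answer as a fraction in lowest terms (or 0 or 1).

0

¬Q = ¬1/2 = 1/2
¬¬Q = ¬1/2 = 1/2
¬¬¬Q = ¬1/2 = 1/2
P → Q = 1 → 1/2 = 1/2
(P → Q) ∨ P = 1/2 ∨ 1 = 1
¬¬¬Q → ((P → Q) ∨ P) = 1/2 → 1 = 1
¬(¬¬¬Q → ((P → Q) ∨ P)) = ¬1 = 0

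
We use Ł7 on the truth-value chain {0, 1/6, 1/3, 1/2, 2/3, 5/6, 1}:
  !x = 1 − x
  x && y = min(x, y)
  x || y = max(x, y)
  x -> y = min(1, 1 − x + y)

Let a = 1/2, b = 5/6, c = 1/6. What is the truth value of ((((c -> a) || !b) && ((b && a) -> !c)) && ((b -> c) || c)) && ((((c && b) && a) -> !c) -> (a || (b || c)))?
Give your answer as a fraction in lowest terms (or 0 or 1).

1/3

c -> a = 1/6 -> 1/2 = 1
!b = !5/6 = 1/6
(c -> a) || !b = 1 || 1/6 = 1
b && a = 5/6 && 1/2 = 1/2
!c = !1/6 = 5/6
(b && a) -> !c = 1/2 -> 5/6 = 1
((c -> a) || !b) && ((b && a) -> !c) = 1 && 1 = 1
b -> c = 5/6 -> 1/6 = 1/3
(b -> c) || c = 1/3 || 1/6 = 1/3
(((c -> a) || !b) && ((b && a) -> !c)) && ((b -> c) || c) = 1 && 1/3 = 1/3
c && b = 1/6 && 5/6 = 1/6
(c && b) && a = 1/6 && 1/2 = 1/6
!c = !1/6 = 5/6
((c && b) && a) -> !c = 1/6 -> 5/6 = 1
b || c = 5/6 || 1/6 = 5/6
a || (b || c) = 1/2 || 5/6 = 5/6
(((c && b) && a) -> !c) -> (a || (b || c)) = 1 -> 5/6 = 5/6
((((c -> a) || !b) && ((b && a) -> !c)) && ((b -> c) || c)) && ((((c && b) && a) -> !c) -> (a || (b || c))) = 1/3 && 5/6 = 1/3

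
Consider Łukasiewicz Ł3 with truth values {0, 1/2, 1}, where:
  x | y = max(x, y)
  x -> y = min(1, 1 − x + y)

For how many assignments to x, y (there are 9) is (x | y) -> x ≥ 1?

x = 0, y = 0 ↦ 1  ≥
x = 0, y = 1/2 ↦ 1/2  <
x = 0, y = 1 ↦ 0  <
x = 1/2, y = 0 ↦ 1  ≥
x = 1/2, y = 1/2 ↦ 1  ≥
x = 1/2, y = 1 ↦ 1/2  <
x = 1, y = 0 ↦ 1  ≥
x = 1, y = 1/2 ↦ 1  ≥
x = 1, y = 1 ↦ 1  ≥
So 6 of the 9 assignments meet the threshold.

6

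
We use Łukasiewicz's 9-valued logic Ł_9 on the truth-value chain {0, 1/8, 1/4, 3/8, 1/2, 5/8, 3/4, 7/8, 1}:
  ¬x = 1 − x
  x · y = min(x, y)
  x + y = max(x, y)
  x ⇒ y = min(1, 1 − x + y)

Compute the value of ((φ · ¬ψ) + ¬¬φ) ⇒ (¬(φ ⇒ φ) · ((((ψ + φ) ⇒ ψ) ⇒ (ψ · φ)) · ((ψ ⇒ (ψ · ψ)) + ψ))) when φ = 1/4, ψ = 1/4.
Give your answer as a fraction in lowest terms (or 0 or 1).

3/4

¬ψ = ¬1/4 = 3/4
φ · ¬ψ = 1/4 · 3/4 = 1/4
¬φ = ¬1/4 = 3/4
¬¬φ = ¬3/4 = 1/4
(φ · ¬ψ) + ¬¬φ = 1/4 + 1/4 = 1/4
φ ⇒ φ = 1/4 ⇒ 1/4 = 1
¬(φ ⇒ φ) = ¬1 = 0
ψ + φ = 1/4 + 1/4 = 1/4
(ψ + φ) ⇒ ψ = 1/4 ⇒ 1/4 = 1
ψ · φ = 1/4 · 1/4 = 1/4
((ψ + φ) ⇒ ψ) ⇒ (ψ · φ) = 1 ⇒ 1/4 = 1/4
ψ · ψ = 1/4 · 1/4 = 1/4
ψ ⇒ (ψ · ψ) = 1/4 ⇒ 1/4 = 1
(ψ ⇒ (ψ · ψ)) + ψ = 1 + 1/4 = 1
(((ψ + φ) ⇒ ψ) ⇒ (ψ · φ)) · ((ψ ⇒ (ψ · ψ)) + ψ) = 1/4 · 1 = 1/4
¬(φ ⇒ φ) · ((((ψ + φ) ⇒ ψ) ⇒ (ψ · φ)) · ((ψ ⇒ (ψ · ψ)) + ψ)) = 0 · 1/4 = 0
((φ · ¬ψ) + ¬¬φ) ⇒ (¬(φ ⇒ φ) · ((((ψ + φ) ⇒ ψ) ⇒ (ψ · φ)) · ((ψ ⇒ (ψ · ψ)) + ψ))) = 1/4 ⇒ 0 = 3/4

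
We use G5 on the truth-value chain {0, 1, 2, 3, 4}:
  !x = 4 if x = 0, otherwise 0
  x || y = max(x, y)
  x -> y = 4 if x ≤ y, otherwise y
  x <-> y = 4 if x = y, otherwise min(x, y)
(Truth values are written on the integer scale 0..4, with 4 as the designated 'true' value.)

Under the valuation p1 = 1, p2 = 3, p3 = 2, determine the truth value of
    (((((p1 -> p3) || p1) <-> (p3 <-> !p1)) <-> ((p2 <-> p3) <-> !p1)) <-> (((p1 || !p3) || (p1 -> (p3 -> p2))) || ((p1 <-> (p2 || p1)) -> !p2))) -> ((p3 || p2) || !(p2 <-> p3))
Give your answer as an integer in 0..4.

p1 -> p3 = 1 -> 2 = 4
(p1 -> p3) || p1 = 4 || 1 = 4
!p1 = !1 = 0
p3 <-> !p1 = 2 <-> 0 = 0
((p1 -> p3) || p1) <-> (p3 <-> !p1) = 4 <-> 0 = 0
p2 <-> p3 = 3 <-> 2 = 2
!p1 = !1 = 0
(p2 <-> p3) <-> !p1 = 2 <-> 0 = 0
(((p1 -> p3) || p1) <-> (p3 <-> !p1)) <-> ((p2 <-> p3) <-> !p1) = 0 <-> 0 = 4
!p3 = !2 = 0
p1 || !p3 = 1 || 0 = 1
p3 -> p2 = 2 -> 3 = 4
p1 -> (p3 -> p2) = 1 -> 4 = 4
(p1 || !p3) || (p1 -> (p3 -> p2)) = 1 || 4 = 4
p2 || p1 = 3 || 1 = 3
p1 <-> (p2 || p1) = 1 <-> 3 = 1
!p2 = !3 = 0
(p1 <-> (p2 || p1)) -> !p2 = 1 -> 0 = 0
((p1 || !p3) || (p1 -> (p3 -> p2))) || ((p1 <-> (p2 || p1)) -> !p2) = 4 || 0 = 4
((((p1 -> p3) || p1) <-> (p3 <-> !p1)) <-> ((p2 <-> p3) <-> !p1)) <-> (((p1 || !p3) || (p1 -> (p3 -> p2))) || ((p1 <-> (p2 || p1)) -> !p2)) = 4 <-> 4 = 4
p3 || p2 = 2 || 3 = 3
p2 <-> p3 = 3 <-> 2 = 2
!(p2 <-> p3) = !2 = 0
(p3 || p2) || !(p2 <-> p3) = 3 || 0 = 3
(((((p1 -> p3) || p1) <-> (p3 <-> !p1)) <-> ((p2 <-> p3) <-> !p1)) <-> (((p1 || !p3) || (p1 -> (p3 -> p2))) || ((p1 <-> (p2 || p1)) -> !p2))) -> ((p3 || p2) || !(p2 <-> p3)) = 4 -> 3 = 3

3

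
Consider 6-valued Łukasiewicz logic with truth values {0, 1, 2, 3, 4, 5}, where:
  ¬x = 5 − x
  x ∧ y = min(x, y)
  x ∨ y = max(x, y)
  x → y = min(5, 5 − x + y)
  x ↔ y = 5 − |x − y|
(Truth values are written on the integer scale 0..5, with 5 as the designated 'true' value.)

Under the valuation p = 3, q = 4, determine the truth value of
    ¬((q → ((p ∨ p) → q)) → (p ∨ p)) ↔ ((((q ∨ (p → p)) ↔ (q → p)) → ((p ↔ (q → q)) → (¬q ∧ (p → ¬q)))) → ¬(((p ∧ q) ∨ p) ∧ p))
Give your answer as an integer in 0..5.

p ∨ p = 3 ∨ 3 = 3
(p ∨ p) → q = 3 → 4 = 5
q → ((p ∨ p) → q) = 4 → 5 = 5
p ∨ p = 3 ∨ 3 = 3
(q → ((p ∨ p) → q)) → (p ∨ p) = 5 → 3 = 3
¬((q → ((p ∨ p) → q)) → (p ∨ p)) = ¬3 = 2
p → p = 3 → 3 = 5
q ∨ (p → p) = 4 ∨ 5 = 5
q → p = 4 → 3 = 4
(q ∨ (p → p)) ↔ (q → p) = 5 ↔ 4 = 4
q → q = 4 → 4 = 5
p ↔ (q → q) = 3 ↔ 5 = 3
¬q = ¬4 = 1
¬q = ¬4 = 1
p → ¬q = 3 → 1 = 3
¬q ∧ (p → ¬q) = 1 ∧ 3 = 1
(p ↔ (q → q)) → (¬q ∧ (p → ¬q)) = 3 → 1 = 3
((q ∨ (p → p)) ↔ (q → p)) → ((p ↔ (q → q)) → (¬q ∧ (p → ¬q))) = 4 → 3 = 4
p ∧ q = 3 ∧ 4 = 3
(p ∧ q) ∨ p = 3 ∨ 3 = 3
((p ∧ q) ∨ p) ∧ p = 3 ∧ 3 = 3
¬(((p ∧ q) ∨ p) ∧ p) = ¬3 = 2
(((q ∨ (p → p)) ↔ (q → p)) → ((p ↔ (q → q)) → (¬q ∧ (p → ¬q)))) → ¬(((p ∧ q) ∨ p) ∧ p) = 4 → 2 = 3
¬((q → ((p ∨ p) → q)) → (p ∨ p)) ↔ ((((q ∨ (p → p)) ↔ (q → p)) → ((p ↔ (q → q)) → (¬q ∧ (p → ¬q)))) → ¬(((p ∧ q) ∨ p) ∧ p)) = 2 ↔ 3 = 4

4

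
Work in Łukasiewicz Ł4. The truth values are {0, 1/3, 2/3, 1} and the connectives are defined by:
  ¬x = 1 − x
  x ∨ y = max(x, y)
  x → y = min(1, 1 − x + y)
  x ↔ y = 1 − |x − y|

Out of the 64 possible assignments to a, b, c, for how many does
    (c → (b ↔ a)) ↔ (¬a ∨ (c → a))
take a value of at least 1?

value 1: 44 assignments (counts)
value 2/3: 14 assignments
value 1/3: 4 assignments
value 0: 2 assignments
So 44 of the 64 assignments meet the threshold.

44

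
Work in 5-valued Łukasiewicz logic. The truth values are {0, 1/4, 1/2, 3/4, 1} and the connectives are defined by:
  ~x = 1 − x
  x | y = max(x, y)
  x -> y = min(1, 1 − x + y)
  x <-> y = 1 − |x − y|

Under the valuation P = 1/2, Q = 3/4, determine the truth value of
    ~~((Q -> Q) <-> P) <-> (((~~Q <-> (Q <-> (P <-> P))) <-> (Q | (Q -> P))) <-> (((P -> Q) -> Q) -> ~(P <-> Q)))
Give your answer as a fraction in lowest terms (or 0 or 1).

3/4

Q -> Q = 3/4 -> 3/4 = 1
(Q -> Q) <-> P = 1 <-> 1/2 = 1/2
~((Q -> Q) <-> P) = ~1/2 = 1/2
~~((Q -> Q) <-> P) = ~1/2 = 1/2
~Q = ~3/4 = 1/4
~~Q = ~1/4 = 3/4
P <-> P = 1/2 <-> 1/2 = 1
Q <-> (P <-> P) = 3/4 <-> 1 = 3/4
~~Q <-> (Q <-> (P <-> P)) = 3/4 <-> 3/4 = 1
Q -> P = 3/4 -> 1/2 = 3/4
Q | (Q -> P) = 3/4 | 3/4 = 3/4
(~~Q <-> (Q <-> (P <-> P))) <-> (Q | (Q -> P)) = 1 <-> 3/4 = 3/4
P -> Q = 1/2 -> 3/4 = 1
(P -> Q) -> Q = 1 -> 3/4 = 3/4
P <-> Q = 1/2 <-> 3/4 = 3/4
~(P <-> Q) = ~3/4 = 1/4
((P -> Q) -> Q) -> ~(P <-> Q) = 3/4 -> 1/4 = 1/2
((~~Q <-> (Q <-> (P <-> P))) <-> (Q | (Q -> P))) <-> (((P -> Q) -> Q) -> ~(P <-> Q)) = 3/4 <-> 1/2 = 3/4
~~((Q -> Q) <-> P) <-> (((~~Q <-> (Q <-> (P <-> P))) <-> (Q | (Q -> P))) <-> (((P -> Q) -> Q) -> ~(P <-> Q))) = 1/2 <-> 3/4 = 3/4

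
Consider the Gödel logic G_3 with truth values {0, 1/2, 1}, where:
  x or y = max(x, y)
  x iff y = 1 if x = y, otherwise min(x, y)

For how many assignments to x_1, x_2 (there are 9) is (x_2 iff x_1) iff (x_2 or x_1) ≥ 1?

1

x_1 = 0, x_2 = 0 ↦ 0  <
x_1 = 0, x_2 = 1/2 ↦ 0  <
x_1 = 0, x_2 = 1 ↦ 0  <
x_1 = 1/2, x_2 = 0 ↦ 0  <
x_1 = 1/2, x_2 = 1/2 ↦ 1/2  <
x_1 = 1/2, x_2 = 1 ↦ 1/2  <
x_1 = 1, x_2 = 0 ↦ 0  <
x_1 = 1, x_2 = 1/2 ↦ 1/2  <
x_1 = 1, x_2 = 1 ↦ 1  ≥
So 1 of the 9 assignments meets the threshold.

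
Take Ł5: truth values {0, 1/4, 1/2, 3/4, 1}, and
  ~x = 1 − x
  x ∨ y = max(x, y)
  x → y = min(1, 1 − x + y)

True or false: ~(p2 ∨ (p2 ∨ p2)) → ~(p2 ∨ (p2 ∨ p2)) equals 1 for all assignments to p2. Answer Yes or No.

p2 = 0 ↦ 1
p2 = 1/4 ↦ 1
p2 = 1/2 ↦ 1
p2 = 3/4 ↦ 1
p2 = 1 ↦ 1
Every assignment gives a value ≥ 1.

Yes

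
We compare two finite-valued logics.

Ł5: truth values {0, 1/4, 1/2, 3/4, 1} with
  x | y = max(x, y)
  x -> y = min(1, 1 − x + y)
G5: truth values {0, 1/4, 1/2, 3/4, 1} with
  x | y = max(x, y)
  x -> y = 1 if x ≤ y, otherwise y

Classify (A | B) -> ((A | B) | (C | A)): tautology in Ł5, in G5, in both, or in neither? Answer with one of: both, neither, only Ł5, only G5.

In Ł5: every assignment gives 1 — tautology.
In G5: every assignment gives 1 — tautology.

both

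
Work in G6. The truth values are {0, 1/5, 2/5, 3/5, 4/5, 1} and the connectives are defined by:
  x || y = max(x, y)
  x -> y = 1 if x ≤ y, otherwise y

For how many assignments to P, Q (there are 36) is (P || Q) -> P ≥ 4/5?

22

value 1: 21 assignments (counts)
value 4/5: 1 assignment (counts)
value 3/5: 2 assignments
value 2/5: 3 assignments
value 1/5: 4 assignments
value 0: 5 assignments
So 22 of the 36 assignments meet the threshold.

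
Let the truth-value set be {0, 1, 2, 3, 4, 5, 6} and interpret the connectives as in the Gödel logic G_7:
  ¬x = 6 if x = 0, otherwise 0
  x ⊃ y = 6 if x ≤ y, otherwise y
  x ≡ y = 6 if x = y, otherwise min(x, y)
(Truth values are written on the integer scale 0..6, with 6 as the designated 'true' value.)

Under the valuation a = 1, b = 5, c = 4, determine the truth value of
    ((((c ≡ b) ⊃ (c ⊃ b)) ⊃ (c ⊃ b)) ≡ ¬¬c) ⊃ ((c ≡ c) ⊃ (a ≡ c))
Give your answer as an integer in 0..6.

c ≡ b = 4 ≡ 5 = 4
c ⊃ b = 4 ⊃ 5 = 6
(c ≡ b) ⊃ (c ⊃ b) = 4 ⊃ 6 = 6
c ⊃ b = 4 ⊃ 5 = 6
((c ≡ b) ⊃ (c ⊃ b)) ⊃ (c ⊃ b) = 6 ⊃ 6 = 6
¬c = ¬4 = 0
¬¬c = ¬0 = 6
(((c ≡ b) ⊃ (c ⊃ b)) ⊃ (c ⊃ b)) ≡ ¬¬c = 6 ≡ 6 = 6
c ≡ c = 4 ≡ 4 = 6
a ≡ c = 1 ≡ 4 = 1
(c ≡ c) ⊃ (a ≡ c) = 6 ⊃ 1 = 1
((((c ≡ b) ⊃ (c ⊃ b)) ⊃ (c ⊃ b)) ≡ ¬¬c) ⊃ ((c ≡ c) ⊃ (a ≡ c)) = 6 ⊃ 1 = 1

1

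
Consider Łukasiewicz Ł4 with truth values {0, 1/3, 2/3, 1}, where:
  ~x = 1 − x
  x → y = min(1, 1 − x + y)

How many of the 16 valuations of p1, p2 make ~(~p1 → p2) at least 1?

1

p1 = 0, p2 = 0 ↦ 1  ≥
p1 = 0, p2 = 1/3 ↦ 2/3  <
p1 = 0, p2 = 2/3 ↦ 1/3  <
p1 = 0, p2 = 1 ↦ 0  <
p1 = 1/3, p2 = 0 ↦ 2/3  <
p1 = 1/3, p2 = 1/3 ↦ 1/3  <
p1 = 1/3, p2 = 2/3 ↦ 0  <
p1 = 1/3, p2 = 1 ↦ 0  <
p1 = 2/3, p2 = 0 ↦ 1/3  <
p1 = 2/3, p2 = 1/3 ↦ 0  <
p1 = 2/3, p2 = 2/3 ↦ 0  <
p1 = 2/3, p2 = 1 ↦ 0  <
p1 = 1, p2 = 0 ↦ 0  <
p1 = 1, p2 = 1/3 ↦ 0  <
p1 = 1, p2 = 2/3 ↦ 0  <
p1 = 1, p2 = 1 ↦ 0  <
So 1 of the 16 assignments meets the threshold.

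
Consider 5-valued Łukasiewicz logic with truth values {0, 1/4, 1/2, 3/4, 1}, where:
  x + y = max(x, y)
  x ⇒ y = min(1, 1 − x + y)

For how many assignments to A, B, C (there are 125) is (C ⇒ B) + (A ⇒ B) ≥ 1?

95

value 1: 95 assignments (counts)
value 3/4: 16 assignments
value 1/2: 9 assignments
value 1/4: 4 assignments
value 0: 1 assignment
So 95 of the 125 assignments meet the threshold.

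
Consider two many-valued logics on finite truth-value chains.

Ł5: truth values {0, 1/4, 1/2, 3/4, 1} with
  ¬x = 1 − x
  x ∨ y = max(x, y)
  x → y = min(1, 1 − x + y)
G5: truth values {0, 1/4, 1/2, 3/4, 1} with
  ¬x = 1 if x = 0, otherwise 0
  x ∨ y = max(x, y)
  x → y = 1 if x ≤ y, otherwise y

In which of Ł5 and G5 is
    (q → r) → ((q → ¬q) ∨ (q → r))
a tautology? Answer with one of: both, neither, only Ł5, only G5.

both

In Ł5: every assignment gives 1 — tautology.
In G5: every assignment gives 1 — tautology.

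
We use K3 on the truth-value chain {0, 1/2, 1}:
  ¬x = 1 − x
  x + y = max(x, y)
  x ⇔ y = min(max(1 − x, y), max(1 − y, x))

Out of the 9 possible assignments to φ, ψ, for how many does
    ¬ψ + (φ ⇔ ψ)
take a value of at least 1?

φ = 0, ψ = 0 ↦ 1  ≥
φ = 0, ψ = 1/2 ↦ 1/2  <
φ = 0, ψ = 1 ↦ 0  <
φ = 1/2, ψ = 0 ↦ 1  ≥
φ = 1/2, ψ = 1/2 ↦ 1/2  <
φ = 1/2, ψ = 1 ↦ 1/2  <
φ = 1, ψ = 0 ↦ 1  ≥
φ = 1, ψ = 1/2 ↦ 1/2  <
φ = 1, ψ = 1 ↦ 1  ≥
So 4 of the 9 assignments meet the threshold.

4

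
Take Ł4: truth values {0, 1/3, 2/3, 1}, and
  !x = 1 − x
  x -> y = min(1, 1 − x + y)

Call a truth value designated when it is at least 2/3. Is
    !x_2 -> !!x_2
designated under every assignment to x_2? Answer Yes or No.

No

Counterexample: take x_2 = 0.
!x_2 = !0 = 1
!x_2 = !0 = 1
!!x_2 = !1 = 0
!x_2 -> !!x_2 = 1 -> 0 = 0
This gives 0, which is below 2/3.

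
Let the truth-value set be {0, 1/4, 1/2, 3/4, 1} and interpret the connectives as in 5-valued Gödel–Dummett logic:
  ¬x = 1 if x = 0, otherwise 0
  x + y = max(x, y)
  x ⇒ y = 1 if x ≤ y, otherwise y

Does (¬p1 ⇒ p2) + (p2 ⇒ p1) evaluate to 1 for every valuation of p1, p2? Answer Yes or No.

No

Counterexample: take p1 = 0, p2 = 1/4.
¬p1 = ¬0 = 1
¬p1 ⇒ p2 = 1 ⇒ 1/4 = 1/4
p2 ⇒ p1 = 1/4 ⇒ 0 = 0
(¬p1 ⇒ p2) + (p2 ⇒ p1) = 1/4 + 0 = 1/4
This gives 1/4 ≠ 1.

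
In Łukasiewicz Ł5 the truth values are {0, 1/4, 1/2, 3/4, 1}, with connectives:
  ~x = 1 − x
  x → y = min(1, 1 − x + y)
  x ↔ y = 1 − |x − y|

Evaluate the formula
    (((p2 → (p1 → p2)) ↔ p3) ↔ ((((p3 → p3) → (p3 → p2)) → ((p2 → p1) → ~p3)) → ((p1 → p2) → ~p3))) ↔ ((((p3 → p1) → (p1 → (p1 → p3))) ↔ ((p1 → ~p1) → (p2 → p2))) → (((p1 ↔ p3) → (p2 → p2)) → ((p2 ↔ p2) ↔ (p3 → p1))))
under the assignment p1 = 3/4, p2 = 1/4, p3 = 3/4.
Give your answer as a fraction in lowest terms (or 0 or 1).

p1 → p2 = 3/4 → 1/4 = 1/2
p2 → (p1 → p2) = 1/4 → 1/2 = 1
(p2 → (p1 → p2)) ↔ p3 = 1 ↔ 3/4 = 3/4
p3 → p3 = 3/4 → 3/4 = 1
p3 → p2 = 3/4 → 1/4 = 1/2
(p3 → p3) → (p3 → p2) = 1 → 1/2 = 1/2
p2 → p1 = 1/4 → 3/4 = 1
~p3 = ~3/4 = 1/4
(p2 → p1) → ~p3 = 1 → 1/4 = 1/4
((p3 → p3) → (p3 → p2)) → ((p2 → p1) → ~p3) = 1/2 → 1/4 = 3/4
p1 → p2 = 3/4 → 1/4 = 1/2
~p3 = ~3/4 = 1/4
(p1 → p2) → ~p3 = 1/2 → 1/4 = 3/4
(((p3 → p3) → (p3 → p2)) → ((p2 → p1) → ~p3)) → ((p1 → p2) → ~p3) = 3/4 → 3/4 = 1
((p2 → (p1 → p2)) ↔ p3) ↔ ((((p3 → p3) → (p3 → p2)) → ((p2 → p1) → ~p3)) → ((p1 → p2) → ~p3)) = 3/4 ↔ 1 = 3/4
p3 → p1 = 3/4 → 3/4 = 1
p1 → p3 = 3/4 → 3/4 = 1
p1 → (p1 → p3) = 3/4 → 1 = 1
(p3 → p1) → (p1 → (p1 → p3)) = 1 → 1 = 1
~p1 = ~3/4 = 1/4
p1 → ~p1 = 3/4 → 1/4 = 1/2
p2 → p2 = 1/4 → 1/4 = 1
(p1 → ~p1) → (p2 → p2) = 1/2 → 1 = 1
((p3 → p1) → (p1 → (p1 → p3))) ↔ ((p1 → ~p1) → (p2 → p2)) = 1 ↔ 1 = 1
p1 ↔ p3 = 3/4 ↔ 3/4 = 1
p2 → p2 = 1/4 → 1/4 = 1
(p1 ↔ p3) → (p2 → p2) = 1 → 1 = 1
p2 ↔ p2 = 1/4 ↔ 1/4 = 1
p3 → p1 = 3/4 → 3/4 = 1
(p2 ↔ p2) ↔ (p3 → p1) = 1 ↔ 1 = 1
((p1 ↔ p3) → (p2 → p2)) → ((p2 ↔ p2) ↔ (p3 → p1)) = 1 → 1 = 1
(((p3 → p1) → (p1 → (p1 → p3))) ↔ ((p1 → ~p1) → (p2 → p2))) → (((p1 ↔ p3) → (p2 → p2)) → ((p2 ↔ p2) ↔ (p3 → p1))) = 1 → 1 = 1
(((p2 → (p1 → p2)) ↔ p3) ↔ ((((p3 → p3) → (p3 → p2)) → ((p2 → p1) → ~p3)) → ((p1 → p2) → ~p3))) ↔ ((((p3 → p1) → (p1 → (p1 → p3))) ↔ ((p1 → ~p1) → (p2 → p2))) → (((p1 ↔ p3) → (p2 → p2)) → ((p2 ↔ p2) ↔ (p3 → p1)))) = 3/4 ↔ 1 = 3/4

3/4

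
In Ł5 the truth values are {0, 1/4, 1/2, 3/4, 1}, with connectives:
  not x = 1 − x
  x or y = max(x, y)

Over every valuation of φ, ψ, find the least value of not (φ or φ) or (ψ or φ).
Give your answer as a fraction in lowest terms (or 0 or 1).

1/2

Take φ = 1/2, ψ = 0:
φ or φ = 1/2 or 1/2 = 1/2
not (φ or φ) = not 1/2 = 1/2
ψ or φ = 0 or 1/2 = 1/2
not (φ or φ) or (ψ or φ) = 1/2 or 1/2 = 1/2
No assignment yields a value below 1/2, so this is the minimum.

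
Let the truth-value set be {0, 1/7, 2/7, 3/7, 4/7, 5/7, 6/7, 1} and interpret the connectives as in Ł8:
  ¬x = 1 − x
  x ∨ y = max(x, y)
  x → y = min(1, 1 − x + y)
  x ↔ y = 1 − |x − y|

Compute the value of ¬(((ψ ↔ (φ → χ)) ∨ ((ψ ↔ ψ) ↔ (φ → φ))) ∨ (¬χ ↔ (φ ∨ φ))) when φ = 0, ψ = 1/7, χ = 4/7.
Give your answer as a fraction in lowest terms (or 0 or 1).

φ → χ = 0 → 4/7 = 1
ψ ↔ (φ → χ) = 1/7 ↔ 1 = 1/7
ψ ↔ ψ = 1/7 ↔ 1/7 = 1
φ → φ = 0 → 0 = 1
(ψ ↔ ψ) ↔ (φ → φ) = 1 ↔ 1 = 1
(ψ ↔ (φ → χ)) ∨ ((ψ ↔ ψ) ↔ (φ → φ)) = 1/7 ∨ 1 = 1
¬χ = ¬4/7 = 3/7
φ ∨ φ = 0 ∨ 0 = 0
¬χ ↔ (φ ∨ φ) = 3/7 ↔ 0 = 4/7
((ψ ↔ (φ → χ)) ∨ ((ψ ↔ ψ) ↔ (φ → φ))) ∨ (¬χ ↔ (φ ∨ φ)) = 1 ∨ 4/7 = 1
¬(((ψ ↔ (φ → χ)) ∨ ((ψ ↔ ψ) ↔ (φ → φ))) ∨ (¬χ ↔ (φ ∨ φ))) = ¬1 = 0

0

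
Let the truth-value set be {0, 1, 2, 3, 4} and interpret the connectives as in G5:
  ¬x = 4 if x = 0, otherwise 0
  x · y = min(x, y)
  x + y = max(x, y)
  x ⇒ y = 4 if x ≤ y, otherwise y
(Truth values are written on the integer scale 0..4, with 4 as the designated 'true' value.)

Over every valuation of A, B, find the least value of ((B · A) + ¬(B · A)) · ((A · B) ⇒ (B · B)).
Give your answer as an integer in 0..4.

Take A = 1, B = 1:
B · A = 1 · 1 = 1
B · A = 1 · 1 = 1
¬(B · A) = ¬1 = 0
(B · A) + ¬(B · A) = 1 + 0 = 1
A · B = 1 · 1 = 1
B · B = 1 · 1 = 1
(A · B) ⇒ (B · B) = 1 ⇒ 1 = 4
((B · A) + ¬(B · A)) · ((A · B) ⇒ (B · B)) = 1 · 4 = 1
No assignment yields a value below 1, so this is the minimum.

1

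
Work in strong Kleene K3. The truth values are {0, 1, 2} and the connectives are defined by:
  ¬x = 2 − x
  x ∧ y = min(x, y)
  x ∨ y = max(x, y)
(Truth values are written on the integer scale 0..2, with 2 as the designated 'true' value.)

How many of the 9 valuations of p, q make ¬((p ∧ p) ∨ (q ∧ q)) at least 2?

p = 0, q = 0 ↦ 2  ≥
p = 0, q = 1 ↦ 1  <
p = 0, q = 2 ↦ 0  <
p = 1, q = 0 ↦ 1  <
p = 1, q = 1 ↦ 1  <
p = 1, q = 2 ↦ 0  <
p = 2, q = 0 ↦ 0  <
p = 2, q = 1 ↦ 0  <
p = 2, q = 2 ↦ 0  <
So 1 of the 9 assignments meets the threshold.

1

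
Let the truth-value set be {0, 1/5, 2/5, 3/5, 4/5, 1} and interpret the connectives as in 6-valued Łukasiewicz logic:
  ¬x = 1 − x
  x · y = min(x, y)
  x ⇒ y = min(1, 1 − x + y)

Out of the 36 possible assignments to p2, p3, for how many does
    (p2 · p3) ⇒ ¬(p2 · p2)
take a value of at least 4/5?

29

value 1: 24 assignments (counts)
value 4/5: 5 assignments (counts)
value 3/5: 2 assignments
value 2/5: 3 assignments
value 1/5: 1 assignment
value 0: 1 assignment
So 29 of the 36 assignments meet the threshold.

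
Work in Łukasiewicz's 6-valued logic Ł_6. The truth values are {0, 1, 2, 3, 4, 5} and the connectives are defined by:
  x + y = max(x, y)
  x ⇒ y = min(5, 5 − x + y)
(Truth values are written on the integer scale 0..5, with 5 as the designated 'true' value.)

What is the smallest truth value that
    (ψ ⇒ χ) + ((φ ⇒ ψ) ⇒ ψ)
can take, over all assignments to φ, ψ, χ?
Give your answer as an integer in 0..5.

Take φ = 0, ψ = 2, χ = 0:
ψ ⇒ χ = 2 ⇒ 0 = 3
φ ⇒ ψ = 0 ⇒ 2 = 5
(φ ⇒ ψ) ⇒ ψ = 5 ⇒ 2 = 2
(ψ ⇒ χ) + ((φ ⇒ ψ) ⇒ ψ) = 3 + 2 = 3
No assignment yields a value below 3, so this is the minimum.

3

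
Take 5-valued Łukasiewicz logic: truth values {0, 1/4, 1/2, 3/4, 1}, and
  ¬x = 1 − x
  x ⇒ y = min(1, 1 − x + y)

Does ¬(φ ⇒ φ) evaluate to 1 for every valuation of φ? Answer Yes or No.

No

Counterexample: take φ = 0.
φ ⇒ φ = 0 ⇒ 0 = 1
¬(φ ⇒ φ) = ¬1 = 0
This gives 0 ≠ 1.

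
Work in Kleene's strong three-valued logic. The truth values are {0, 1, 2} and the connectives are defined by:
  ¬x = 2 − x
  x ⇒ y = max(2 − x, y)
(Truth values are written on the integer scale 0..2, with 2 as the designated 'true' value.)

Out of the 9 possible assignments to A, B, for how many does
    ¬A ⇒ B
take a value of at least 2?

5

A = 0, B = 0 ↦ 0  <
A = 0, B = 1 ↦ 1  <
A = 0, B = 2 ↦ 2  ≥
A = 1, B = 0 ↦ 1  <
A = 1, B = 1 ↦ 1  <
A = 1, B = 2 ↦ 2  ≥
A = 2, B = 0 ↦ 2  ≥
A = 2, B = 1 ↦ 2  ≥
A = 2, B = 2 ↦ 2  ≥
So 5 of the 9 assignments meet the threshold.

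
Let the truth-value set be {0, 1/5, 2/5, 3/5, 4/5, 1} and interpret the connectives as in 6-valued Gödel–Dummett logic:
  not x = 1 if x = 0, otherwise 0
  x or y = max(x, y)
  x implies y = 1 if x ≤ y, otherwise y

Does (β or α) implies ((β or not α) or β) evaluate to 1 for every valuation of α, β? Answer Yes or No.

No

Counterexample: take α = 1/5, β = 0.
β or α = 0 or 1/5 = 1/5
not α = not 1/5 = 0
β or not α = 0 or 0 = 0
(β or not α) or β = 0 or 0 = 0
(β or α) implies ((β or not α) or β) = 1/5 implies 0 = 0
This gives 0 ≠ 1.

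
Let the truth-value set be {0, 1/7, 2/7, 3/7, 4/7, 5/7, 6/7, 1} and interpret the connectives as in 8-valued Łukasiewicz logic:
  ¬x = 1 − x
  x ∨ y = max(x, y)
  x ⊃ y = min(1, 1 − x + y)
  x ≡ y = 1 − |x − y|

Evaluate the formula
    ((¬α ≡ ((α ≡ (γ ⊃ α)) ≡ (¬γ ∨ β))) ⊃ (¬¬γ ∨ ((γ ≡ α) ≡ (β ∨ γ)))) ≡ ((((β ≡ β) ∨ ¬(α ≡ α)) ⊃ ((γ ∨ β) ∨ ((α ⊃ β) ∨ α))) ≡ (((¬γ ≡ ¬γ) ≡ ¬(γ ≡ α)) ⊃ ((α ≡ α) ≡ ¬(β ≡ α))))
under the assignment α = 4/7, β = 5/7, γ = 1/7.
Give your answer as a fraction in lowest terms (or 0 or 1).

5/7

¬α = ¬4/7 = 3/7
γ ⊃ α = 1/7 ⊃ 4/7 = 1
α ≡ (γ ⊃ α) = 4/7 ≡ 1 = 4/7
¬γ = ¬1/7 = 6/7
¬γ ∨ β = 6/7 ∨ 5/7 = 6/7
(α ≡ (γ ⊃ α)) ≡ (¬γ ∨ β) = 4/7 ≡ 6/7 = 5/7
¬α ≡ ((α ≡ (γ ⊃ α)) ≡ (¬γ ∨ β)) = 3/7 ≡ 5/7 = 5/7
¬γ = ¬1/7 = 6/7
¬¬γ = ¬6/7 = 1/7
γ ≡ α = 1/7 ≡ 4/7 = 4/7
β ∨ γ = 5/7 ∨ 1/7 = 5/7
(γ ≡ α) ≡ (β ∨ γ) = 4/7 ≡ 5/7 = 6/7
¬¬γ ∨ ((γ ≡ α) ≡ (β ∨ γ)) = 1/7 ∨ 6/7 = 6/7
(¬α ≡ ((α ≡ (γ ⊃ α)) ≡ (¬γ ∨ β))) ⊃ (¬¬γ ∨ ((γ ≡ α) ≡ (β ∨ γ))) = 5/7 ⊃ 6/7 = 1
β ≡ β = 5/7 ≡ 5/7 = 1
α ≡ α = 4/7 ≡ 4/7 = 1
¬(α ≡ α) = ¬1 = 0
(β ≡ β) ∨ ¬(α ≡ α) = 1 ∨ 0 = 1
γ ∨ β = 1/7 ∨ 5/7 = 5/7
α ⊃ β = 4/7 ⊃ 5/7 = 1
(α ⊃ β) ∨ α = 1 ∨ 4/7 = 1
(γ ∨ β) ∨ ((α ⊃ β) ∨ α) = 5/7 ∨ 1 = 1
((β ≡ β) ∨ ¬(α ≡ α)) ⊃ ((γ ∨ β) ∨ ((α ⊃ β) ∨ α)) = 1 ⊃ 1 = 1
¬γ = ¬1/7 = 6/7
¬γ = ¬1/7 = 6/7
¬γ ≡ ¬γ = 6/7 ≡ 6/7 = 1
γ ≡ α = 1/7 ≡ 4/7 = 4/7
¬(γ ≡ α) = ¬4/7 = 3/7
(¬γ ≡ ¬γ) ≡ ¬(γ ≡ α) = 1 ≡ 3/7 = 3/7
α ≡ α = 4/7 ≡ 4/7 = 1
β ≡ α = 5/7 ≡ 4/7 = 6/7
¬(β ≡ α) = ¬6/7 = 1/7
(α ≡ α) ≡ ¬(β ≡ α) = 1 ≡ 1/7 = 1/7
((¬γ ≡ ¬γ) ≡ ¬(γ ≡ α)) ⊃ ((α ≡ α) ≡ ¬(β ≡ α)) = 3/7 ⊃ 1/7 = 5/7
(((β ≡ β) ∨ ¬(α ≡ α)) ⊃ ((γ ∨ β) ∨ ((α ⊃ β) ∨ α))) ≡ (((¬γ ≡ ¬γ) ≡ ¬(γ ≡ α)) ⊃ ((α ≡ α) ≡ ¬(β ≡ α))) = 1 ≡ 5/7 = 5/7
((¬α ≡ ((α ≡ (γ ⊃ α)) ≡ (¬γ ∨ β))) ⊃ (¬¬γ ∨ ((γ ≡ α) ≡ (β ∨ γ)))) ≡ ((((β ≡ β) ∨ ¬(α ≡ α)) ⊃ ((γ ∨ β) ∨ ((α ⊃ β) ∨ α))) ≡ (((¬γ ≡ ¬γ) ≡ ¬(γ ≡ α)) ⊃ ((α ≡ α) ≡ ¬(β ≡ α)))) = 1 ≡ 5/7 = 5/7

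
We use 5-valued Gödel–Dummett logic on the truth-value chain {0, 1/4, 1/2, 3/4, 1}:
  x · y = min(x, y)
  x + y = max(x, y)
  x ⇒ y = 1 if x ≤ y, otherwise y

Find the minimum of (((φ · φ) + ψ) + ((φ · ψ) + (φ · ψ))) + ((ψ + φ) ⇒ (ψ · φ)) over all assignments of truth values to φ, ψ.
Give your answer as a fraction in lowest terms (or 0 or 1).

1/4

Take φ = 0, ψ = 1/4:
φ · φ = 0 · 0 = 0
(φ · φ) + ψ = 0 + 1/4 = 1/4
φ · ψ = 0 · 1/4 = 0
φ · ψ = 0 · 1/4 = 0
(φ · ψ) + (φ · ψ) = 0 + 0 = 0
((φ · φ) + ψ) + ((φ · ψ) + (φ · ψ)) = 1/4 + 0 = 1/4
ψ + φ = 1/4 + 0 = 1/4
ψ · φ = 1/4 · 0 = 0
(ψ + φ) ⇒ (ψ · φ) = 1/4 ⇒ 0 = 0
(((φ · φ) + ψ) + ((φ · ψ) + (φ · ψ))) + ((ψ + φ) ⇒ (ψ · φ)) = 1/4 + 0 = 1/4
No assignment yields a value below 1/4, so this is the minimum.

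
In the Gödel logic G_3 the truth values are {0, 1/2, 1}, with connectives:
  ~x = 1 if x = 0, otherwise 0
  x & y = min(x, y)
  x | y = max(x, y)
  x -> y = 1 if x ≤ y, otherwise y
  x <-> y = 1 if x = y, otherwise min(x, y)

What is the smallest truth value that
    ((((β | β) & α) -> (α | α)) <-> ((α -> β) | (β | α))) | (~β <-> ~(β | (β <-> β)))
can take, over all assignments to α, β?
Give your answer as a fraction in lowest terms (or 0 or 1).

1/2

Take α = 1/2, β = 0:
β | β = 0 | 0 = 0
(β | β) & α = 0 & 1/2 = 0
α | α = 1/2 | 1/2 = 1/2
((β | β) & α) -> (α | α) = 0 -> 1/2 = 1
α -> β = 1/2 -> 0 = 0
β | α = 0 | 1/2 = 1/2
(α -> β) | (β | α) = 0 | 1/2 = 1/2
(((β | β) & α) -> (α | α)) <-> ((α -> β) | (β | α)) = 1 <-> 1/2 = 1/2
~β = ~0 = 1
β <-> β = 0 <-> 0 = 1
β | (β <-> β) = 0 | 1 = 1
~(β | (β <-> β)) = ~1 = 0
~β <-> ~(β | (β <-> β)) = 1 <-> 0 = 0
((((β | β) & α) -> (α | α)) <-> ((α -> β) | (β | α))) | (~β <-> ~(β | (β <-> β))) = 1/2 | 0 = 1/2
No assignment yields a value below 1/2, so this is the minimum.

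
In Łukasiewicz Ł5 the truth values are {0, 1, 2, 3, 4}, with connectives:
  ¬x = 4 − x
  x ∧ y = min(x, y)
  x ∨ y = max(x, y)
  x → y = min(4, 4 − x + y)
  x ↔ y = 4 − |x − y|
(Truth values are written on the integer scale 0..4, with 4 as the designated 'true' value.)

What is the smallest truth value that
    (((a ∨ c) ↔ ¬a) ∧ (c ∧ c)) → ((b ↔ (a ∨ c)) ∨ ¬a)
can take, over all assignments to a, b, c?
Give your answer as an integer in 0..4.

3

Take a = 2, b = 0, c = 3:
a ∨ c = 2 ∨ 3 = 3
¬a = ¬2 = 2
(a ∨ c) ↔ ¬a = 3 ↔ 2 = 3
c ∧ c = 3 ∧ 3 = 3
((a ∨ c) ↔ ¬a) ∧ (c ∧ c) = 3 ∧ 3 = 3
a ∨ c = 2 ∨ 3 = 3
b ↔ (a ∨ c) = 0 ↔ 3 = 1
¬a = ¬2 = 2
(b ↔ (a ∨ c)) ∨ ¬a = 1 ∨ 2 = 2
(((a ∨ c) ↔ ¬a) ∧ (c ∧ c)) → ((b ↔ (a ∨ c)) ∨ ¬a) = 3 → 2 = 3
No assignment yields a value below 3, so this is the minimum.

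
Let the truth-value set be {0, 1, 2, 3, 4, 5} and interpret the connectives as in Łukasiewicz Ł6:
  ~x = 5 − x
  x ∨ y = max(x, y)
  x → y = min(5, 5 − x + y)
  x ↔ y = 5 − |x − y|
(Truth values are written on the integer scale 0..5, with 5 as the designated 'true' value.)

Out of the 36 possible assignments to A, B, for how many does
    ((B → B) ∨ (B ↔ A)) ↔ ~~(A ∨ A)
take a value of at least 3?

value 5: 6 assignments (counts)
value 4: 6 assignments (counts)
value 3: 6 assignments (counts)
value 2: 6 assignments
value 1: 6 assignments
value 0: 6 assignments
So 18 of the 36 assignments meet the threshold.

18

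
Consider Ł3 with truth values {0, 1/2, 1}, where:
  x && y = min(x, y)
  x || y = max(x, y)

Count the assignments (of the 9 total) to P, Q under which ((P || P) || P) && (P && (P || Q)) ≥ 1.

P = 0, Q = 0 ↦ 0  <
P = 0, Q = 1/2 ↦ 0  <
P = 0, Q = 1 ↦ 0  <
P = 1/2, Q = 0 ↦ 1/2  <
P = 1/2, Q = 1/2 ↦ 1/2  <
P = 1/2, Q = 1 ↦ 1/2  <
P = 1, Q = 0 ↦ 1  ≥
P = 1, Q = 1/2 ↦ 1  ≥
P = 1, Q = 1 ↦ 1  ≥
So 3 of the 9 assignments meet the threshold.

3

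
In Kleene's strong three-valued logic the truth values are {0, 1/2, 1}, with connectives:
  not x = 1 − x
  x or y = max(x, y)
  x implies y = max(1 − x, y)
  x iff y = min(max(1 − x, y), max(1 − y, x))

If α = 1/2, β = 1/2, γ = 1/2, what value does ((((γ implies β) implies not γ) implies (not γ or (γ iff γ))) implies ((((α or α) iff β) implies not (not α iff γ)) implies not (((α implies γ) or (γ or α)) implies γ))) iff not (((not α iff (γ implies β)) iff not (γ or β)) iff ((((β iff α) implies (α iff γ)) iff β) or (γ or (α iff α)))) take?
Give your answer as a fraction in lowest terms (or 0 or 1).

γ implies β = 1/2 implies 1/2 = 1/2
not γ = not 1/2 = 1/2
(γ implies β) implies not γ = 1/2 implies 1/2 = 1/2
not γ = not 1/2 = 1/2
γ iff γ = 1/2 iff 1/2 = 1/2
not γ or (γ iff γ) = 1/2 or 1/2 = 1/2
((γ implies β) implies not γ) implies (not γ or (γ iff γ)) = 1/2 implies 1/2 = 1/2
α or α = 1/2 or 1/2 = 1/2
(α or α) iff β = 1/2 iff 1/2 = 1/2
not α = not 1/2 = 1/2
not α iff γ = 1/2 iff 1/2 = 1/2
not (not α iff γ) = not 1/2 = 1/2
((α or α) iff β) implies not (not α iff γ) = 1/2 implies 1/2 = 1/2
α implies γ = 1/2 implies 1/2 = 1/2
γ or α = 1/2 or 1/2 = 1/2
(α implies γ) or (γ or α) = 1/2 or 1/2 = 1/2
((α implies γ) or (γ or α)) implies γ = 1/2 implies 1/2 = 1/2
not (((α implies γ) or (γ or α)) implies γ) = not 1/2 = 1/2
(((α or α) iff β) implies not (not α iff γ)) implies not (((α implies γ) or (γ or α)) implies γ) = 1/2 implies 1/2 = 1/2
(((γ implies β) implies not γ) implies (not γ or (γ iff γ))) implies ((((α or α) iff β) implies not (not α iff γ)) implies not (((α implies γ) or (γ or α)) implies γ)) = 1/2 implies 1/2 = 1/2
not α = not 1/2 = 1/2
γ implies β = 1/2 implies 1/2 = 1/2
not α iff (γ implies β) = 1/2 iff 1/2 = 1/2
γ or β = 1/2 or 1/2 = 1/2
not (γ or β) = not 1/2 = 1/2
(not α iff (γ implies β)) iff not (γ or β) = 1/2 iff 1/2 = 1/2
β iff α = 1/2 iff 1/2 = 1/2
α iff γ = 1/2 iff 1/2 = 1/2
(β iff α) implies (α iff γ) = 1/2 implies 1/2 = 1/2
((β iff α) implies (α iff γ)) iff β = 1/2 iff 1/2 = 1/2
α iff α = 1/2 iff 1/2 = 1/2
γ or (α iff α) = 1/2 or 1/2 = 1/2
(((β iff α) implies (α iff γ)) iff β) or (γ or (α iff α)) = 1/2 or 1/2 = 1/2
((not α iff (γ implies β)) iff not (γ or β)) iff ((((β iff α) implies (α iff γ)) iff β) or (γ or (α iff α))) = 1/2 iff 1/2 = 1/2
not (((not α iff (γ implies β)) iff not (γ or β)) iff ((((β iff α) implies (α iff γ)) iff β) or (γ or (α iff α)))) = not 1/2 = 1/2
((((γ implies β) implies not γ) implies (not γ or (γ iff γ))) implies ((((α or α) iff β) implies not (not α iff γ)) implies not (((α implies γ) or (γ or α)) implies γ))) iff not (((not α iff (γ implies β)) iff not (γ or β)) iff ((((β iff α) implies (α iff γ)) iff β) or (γ or (α iff α)))) = 1/2 iff 1/2 = 1/2

1/2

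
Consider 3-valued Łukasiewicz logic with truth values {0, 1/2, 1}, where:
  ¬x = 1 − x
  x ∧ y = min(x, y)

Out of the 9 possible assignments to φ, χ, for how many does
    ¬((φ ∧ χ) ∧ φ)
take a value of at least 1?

5

φ = 0, χ = 0 ↦ 1  ≥
φ = 0, χ = 1/2 ↦ 1  ≥
φ = 0, χ = 1 ↦ 1  ≥
φ = 1/2, χ = 0 ↦ 1  ≥
φ = 1/2, χ = 1/2 ↦ 1/2  <
φ = 1/2, χ = 1 ↦ 1/2  <
φ = 1, χ = 0 ↦ 1  ≥
φ = 1, χ = 1/2 ↦ 1/2  <
φ = 1, χ = 1 ↦ 0  <
So 5 of the 9 assignments meet the threshold.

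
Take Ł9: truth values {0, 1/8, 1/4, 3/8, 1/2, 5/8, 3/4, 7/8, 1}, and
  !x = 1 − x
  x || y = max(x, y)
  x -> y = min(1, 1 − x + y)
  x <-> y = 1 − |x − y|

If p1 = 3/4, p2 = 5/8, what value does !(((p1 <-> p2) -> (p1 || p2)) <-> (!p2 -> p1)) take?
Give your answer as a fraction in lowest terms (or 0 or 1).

p1 <-> p2 = 3/4 <-> 5/8 = 7/8
p1 || p2 = 3/4 || 5/8 = 3/4
(p1 <-> p2) -> (p1 || p2) = 7/8 -> 3/4 = 7/8
!p2 = !5/8 = 3/8
!p2 -> p1 = 3/8 -> 3/4 = 1
((p1 <-> p2) -> (p1 || p2)) <-> (!p2 -> p1) = 7/8 <-> 1 = 7/8
!(((p1 <-> p2) -> (p1 || p2)) <-> (!p2 -> p1)) = !7/8 = 1/8

1/8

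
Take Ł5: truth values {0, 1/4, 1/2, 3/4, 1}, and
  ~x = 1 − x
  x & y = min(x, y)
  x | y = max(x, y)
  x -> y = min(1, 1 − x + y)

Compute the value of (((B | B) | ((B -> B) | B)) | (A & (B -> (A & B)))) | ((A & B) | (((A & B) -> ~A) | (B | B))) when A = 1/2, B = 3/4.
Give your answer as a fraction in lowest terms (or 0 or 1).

1

B | B = 3/4 | 3/4 = 3/4
B -> B = 3/4 -> 3/4 = 1
(B -> B) | B = 1 | 3/4 = 1
(B | B) | ((B -> B) | B) = 3/4 | 1 = 1
A & B = 1/2 & 3/4 = 1/2
B -> (A & B) = 3/4 -> 1/2 = 3/4
A & (B -> (A & B)) = 1/2 & 3/4 = 1/2
((B | B) | ((B -> B) | B)) | (A & (B -> (A & B))) = 1 | 1/2 = 1
A & B = 1/2 & 3/4 = 1/2
A & B = 1/2 & 3/4 = 1/2
~A = ~1/2 = 1/2
(A & B) -> ~A = 1/2 -> 1/2 = 1
B | B = 3/4 | 3/4 = 3/4
((A & B) -> ~A) | (B | B) = 1 | 3/4 = 1
(A & B) | (((A & B) -> ~A) | (B | B)) = 1/2 | 1 = 1
(((B | B) | ((B -> B) | B)) | (A & (B -> (A & B)))) | ((A & B) | (((A & B) -> ~A) | (B | B))) = 1 | 1 = 1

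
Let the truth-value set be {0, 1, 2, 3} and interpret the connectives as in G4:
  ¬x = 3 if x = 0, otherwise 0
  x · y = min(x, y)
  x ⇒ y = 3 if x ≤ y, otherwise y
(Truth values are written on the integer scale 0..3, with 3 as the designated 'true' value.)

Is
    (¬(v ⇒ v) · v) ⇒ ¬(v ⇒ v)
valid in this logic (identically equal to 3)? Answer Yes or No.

Yes

v = 0 ↦ 3
v = 1 ↦ 3
v = 2 ↦ 3
v = 3 ↦ 3
Every assignment gives a value ≥ 3.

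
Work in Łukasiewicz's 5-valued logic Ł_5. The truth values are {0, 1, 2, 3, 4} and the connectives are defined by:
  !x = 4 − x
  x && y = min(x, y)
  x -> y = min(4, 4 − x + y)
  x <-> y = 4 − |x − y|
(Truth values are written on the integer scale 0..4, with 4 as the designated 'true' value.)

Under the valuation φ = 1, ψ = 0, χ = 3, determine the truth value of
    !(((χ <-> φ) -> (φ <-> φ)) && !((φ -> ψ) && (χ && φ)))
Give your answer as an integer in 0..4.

χ <-> φ = 3 <-> 1 = 2
φ <-> φ = 1 <-> 1 = 4
(χ <-> φ) -> (φ <-> φ) = 2 -> 4 = 4
φ -> ψ = 1 -> 0 = 3
χ && φ = 3 && 1 = 1
(φ -> ψ) && (χ && φ) = 3 && 1 = 1
!((φ -> ψ) && (χ && φ)) = !1 = 3
((χ <-> φ) -> (φ <-> φ)) && !((φ -> ψ) && (χ && φ)) = 4 && 3 = 3
!(((χ <-> φ) -> (φ <-> φ)) && !((φ -> ψ) && (χ && φ))) = !3 = 1

1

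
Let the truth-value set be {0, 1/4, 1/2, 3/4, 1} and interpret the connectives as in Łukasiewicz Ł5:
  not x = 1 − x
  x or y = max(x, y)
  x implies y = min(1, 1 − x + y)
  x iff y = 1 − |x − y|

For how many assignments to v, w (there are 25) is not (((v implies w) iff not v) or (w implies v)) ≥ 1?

value 1/2: 1 assignment
value 1/4: 5 assignments
value 0: 19 assignments
So 0 of the 25 assignments meet the threshold.

0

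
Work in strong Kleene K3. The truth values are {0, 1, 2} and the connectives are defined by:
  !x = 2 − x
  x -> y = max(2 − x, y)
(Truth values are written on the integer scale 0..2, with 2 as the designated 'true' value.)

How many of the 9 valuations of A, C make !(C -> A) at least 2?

1

A = 0, C = 0 ↦ 0  <
A = 0, C = 1 ↦ 1  <
A = 0, C = 2 ↦ 2  ≥
A = 1, C = 0 ↦ 0  <
A = 1, C = 1 ↦ 1  <
A = 1, C = 2 ↦ 1  <
A = 2, C = 0 ↦ 0  <
A = 2, C = 1 ↦ 0  <
A = 2, C = 2 ↦ 0  <
So 1 of the 9 assignments meets the threshold.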